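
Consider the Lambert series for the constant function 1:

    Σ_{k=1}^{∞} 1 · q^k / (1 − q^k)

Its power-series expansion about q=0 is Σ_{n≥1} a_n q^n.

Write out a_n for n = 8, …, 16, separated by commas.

[q^8] f(8)=1,f(4)=1,f(2)=1,f(1)=1 ⇒ 4
d|9:{9,3,1}  Σf=1+1+1=3
d|10:{1,2,5,10}  Σf=1+1+1+1=4
d|11:{1,11}  Σf=1+1=2
n=12: 12·1 6·2 4·3 3·4 2·6 1·12  f→[1+1+1+1+1+1]=6
d|13:{13,1}  Σf=1+1=2
[q^14] f(1)=1,f(2)=1,f(7)=1,f(14)=1 ⇒ 4
d|15:{1,3,5,15}  Σf=1+1+1+1=4
d|16:{1,2,4,8,16}  Σf=1+1+1+1+1=5

4, 3, 4, 2, 6, 2, 4, 4, 5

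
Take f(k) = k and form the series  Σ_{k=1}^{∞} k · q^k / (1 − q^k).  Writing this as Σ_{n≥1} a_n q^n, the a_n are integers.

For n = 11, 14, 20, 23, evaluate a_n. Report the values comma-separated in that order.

12, 24, 42, 24

q^11  k|11↦f(k): 1:1 11:11  a_11=12
d|14:{14,7,2,1}  Σf=14+7+2+1=24
[q^20] f(20)=20,f(10)=10,f(5)=5,f(4)=4,f(2)=2,f(1)=1 ⇒ 42
[q^23] f(23)=23,f(1)=1 ⇒ 24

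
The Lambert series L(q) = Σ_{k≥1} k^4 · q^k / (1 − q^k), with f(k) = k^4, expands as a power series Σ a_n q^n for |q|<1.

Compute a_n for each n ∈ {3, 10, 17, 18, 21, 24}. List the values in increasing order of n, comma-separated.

82, 10642, 83522, 112931, 196964, 358258

n=3: 3·1 1·3  f→[81+1]=82
n=10: 10·1 5·2 2·5 1·10  f→[10000+625+16+1]=10642
n=17: 17·1 1·17  f→[83521+1]=83522
n=18: 1·18 2·9 3·6 6·3 9·2 18·1  f→[1+16+81+1296+6561+104976]=112931
n=21: 1·21 3·7 7·3 21·1  f→[1+81+2401+194481]=196964
d|24:{24,12,8,6,4,3,2,1}  Σf=331776+20736+4096+1296+256+81+16+1=358258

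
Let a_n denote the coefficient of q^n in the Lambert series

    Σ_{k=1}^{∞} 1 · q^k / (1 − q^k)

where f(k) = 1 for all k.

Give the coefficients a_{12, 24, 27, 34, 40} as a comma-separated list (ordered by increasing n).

n=12: 1·12 2·6 3·4 4·3 6·2 12·1  f→[1+1+1+1+1+1]=6
n=24: 24·1 12·2 8·3 6·4 4·6 3·8 2·12 1·24  f→[1+1+1+1+1+1+1+1]=8
d|27:{27,9,3,1}  Σf=1+1+1+1=4
q^34  k|34↦f(k): 1:1 2:1 17:1 34:1  a_34=4
[q^40] f(40)=1,f(20)=1,f(10)=1,f(8)=1,f(5)=1,f(4)=1,f(2)=1,f(1)=1 ⇒ 8

6, 8, 4, 4, 8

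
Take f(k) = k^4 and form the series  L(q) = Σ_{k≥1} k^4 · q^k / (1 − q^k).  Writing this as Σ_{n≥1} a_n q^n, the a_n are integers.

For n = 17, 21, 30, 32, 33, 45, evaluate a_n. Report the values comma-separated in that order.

n=17: 17·1 1·17  f→[83521+1]=83522
[q^21] f(1)=1,f(3)=81,f(7)=2401,f(21)=194481 ⇒ 196964
q^30  k|30↦f(k): 30:810000 15:50625 10:10000 6:1296 5:625 3:81 2:16 1:1  a_30=872644
q^32  k|32↦f(k): 1:1 2:16 4:256 8:4096 16:65536 32:1048576  a_32=1118481
[q^33] f(33)=1185921,f(11)=14641,f(3)=81,f(1)=1 ⇒ 1200644
[q^45] f(45)=4100625,f(15)=50625,f(9)=6561,f(5)=625,f(3)=81,f(1)=1 ⇒ 4158518

83522, 196964, 872644, 1118481, 1200644, 4158518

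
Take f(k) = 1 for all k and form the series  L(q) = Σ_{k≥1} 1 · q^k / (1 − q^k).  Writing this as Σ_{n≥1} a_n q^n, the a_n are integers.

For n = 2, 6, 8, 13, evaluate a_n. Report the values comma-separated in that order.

d|2:{2,1}  Σf=1+1=2
[q^6] f(1)=1,f(2)=1,f(3)=1,f(6)=1 ⇒ 4
q^8  k|8↦f(k): 1:1 2:1 4:1 8:1  a_8=4
q^13  k|13↦f(k): 1:1 13:1  a_13=2

2, 4, 4, 2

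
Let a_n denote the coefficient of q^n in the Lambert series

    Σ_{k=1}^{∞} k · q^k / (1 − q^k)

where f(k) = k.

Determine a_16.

a_16 = 31

n=16: 1·16 2·8 4·4 8·2 16·1  f→[1+2+4+8+16]=31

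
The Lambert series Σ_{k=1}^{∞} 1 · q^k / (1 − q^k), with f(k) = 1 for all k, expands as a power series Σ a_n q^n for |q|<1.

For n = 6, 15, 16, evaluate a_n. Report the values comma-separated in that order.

n=6: 1·6 2·3 3·2 6·1  f→[1+1+1+1]=4
q^15  k|15↦f(k): 15:1 5:1 3:1 1:1  a_15=4
q^16  k|16↦f(k): 1:1 2:1 4:1 8:1 16:1  a_16=5

4, 4, 5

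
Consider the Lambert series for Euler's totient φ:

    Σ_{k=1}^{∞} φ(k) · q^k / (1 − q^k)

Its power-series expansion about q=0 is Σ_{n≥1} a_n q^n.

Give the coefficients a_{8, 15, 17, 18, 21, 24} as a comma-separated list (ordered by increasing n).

[q^8] φ(1)=1,φ(2)=1,φ(4)=2,φ(8)=4 ⇒ 8
d|15:{15,5,3,1}  Σφ=8+4+2+1=15
[q^17] φ(17)=16,φ(1)=1 ⇒ 17
q^18  k|18↦φ(k): 1:1 2:1 3:2 6:2 9:6 18:6  a_18=18
q^21  k|21↦φ(k): 1:1 3:2 7:6 21:12  a_21=21
q^24  k|24↦φ(k): 24:8 12:4 8:4 6:2 4:2 3:2 2:1 1:1  a_24=24

8, 15, 17, 18, 21, 24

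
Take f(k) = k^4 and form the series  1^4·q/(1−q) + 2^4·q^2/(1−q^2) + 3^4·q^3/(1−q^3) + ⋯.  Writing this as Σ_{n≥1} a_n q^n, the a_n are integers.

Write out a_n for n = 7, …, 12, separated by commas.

[q^7] f(7)=2401,f(1)=1 ⇒ 2402
q^8  k|8↦f(k): 8:4096 4:256 2:16 1:1  a_8=4369
[q^9] f(1)=1,f(3)=81,f(9)=6561 ⇒ 6643
q^10  k|10↦f(k): 1:1 2:16 5:625 10:10000  a_10=10642
q^11  k|11↦f(k): 11:14641 1:1  a_11=14642
n=12: 12·1 6·2 4·3 3·4 2·6 1·12  f→[20736+1296+256+81+16+1]=22386

2402, 4369, 6643, 10642, 14642, 22386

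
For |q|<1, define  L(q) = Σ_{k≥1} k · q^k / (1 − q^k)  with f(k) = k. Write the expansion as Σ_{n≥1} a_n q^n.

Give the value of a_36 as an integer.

d|36:{36,18,12,9,6,4,3,2,1}  Σf=36+18+12+9+6+4+3+2+1=91

a_36 = 91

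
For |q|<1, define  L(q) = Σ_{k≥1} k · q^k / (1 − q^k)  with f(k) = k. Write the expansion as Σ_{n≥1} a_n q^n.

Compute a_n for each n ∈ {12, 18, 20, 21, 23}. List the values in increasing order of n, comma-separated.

28, 39, 42, 32, 24

q^12  k|12↦f(k): 12:12 6:6 4:4 3:3 2:2 1:1  a_12=28
n=18: 1·18 2·9 3·6 6·3 9·2 18·1  f→[1+2+3+6+9+18]=39
d|20:{1,2,4,5,10,20}  Σf=1+2+4+5+10+20=42
q^21  k|21↦f(k): 1:1 3:3 7:7 21:21  a_21=32
q^23  k|23↦f(k): 23:23 1:1  a_23=24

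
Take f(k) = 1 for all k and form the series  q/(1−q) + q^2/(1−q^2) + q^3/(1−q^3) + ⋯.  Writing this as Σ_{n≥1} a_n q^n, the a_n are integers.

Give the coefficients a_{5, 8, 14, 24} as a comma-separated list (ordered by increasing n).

2, 4, 4, 8

n=5: 5·1 1·5  f→[1+1]=2
[q^8] f(1)=1,f(2)=1,f(4)=1,f(8)=1 ⇒ 4
[q^14] f(14)=1,f(7)=1,f(2)=1,f(1)=1 ⇒ 4
[q^24] f(24)=1,f(12)=1,f(8)=1,f(6)=1,f(4)=1,f(3)=1,f(2)=1,f(1)=1 ⇒ 8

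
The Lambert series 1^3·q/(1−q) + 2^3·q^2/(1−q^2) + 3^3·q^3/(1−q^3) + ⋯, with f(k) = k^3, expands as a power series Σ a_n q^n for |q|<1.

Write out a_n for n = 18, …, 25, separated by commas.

6813, 6860, 9198, 9632, 11988, 12168, 16380, 15751

q^18  k|18↦f(k): 18:5832 9:729 6:216 3:27 2:8 1:1  a_18=6813
n=19: 1·19 19·1  f→[1+6859]=6860
d|20:{1,2,4,5,10,20}  Σf=1+8+64+125+1000+8000=9198
q^21  k|21↦f(k): 1:1 3:27 7:343 21:9261  a_21=9632
[q^22] f(1)=1,f(2)=8,f(11)=1331,f(22)=10648 ⇒ 11988
q^23  k|23↦f(k): 23:12167 1:1  a_23=12168
[q^24] f(1)=1,f(2)=8,f(3)=27,f(4)=64,f(6)=216,f(8)=512,f(12)=1728,f(24)=13824 ⇒ 16380
q^25  k|25↦f(k): 25:15625 5:125 1:1  a_25=15751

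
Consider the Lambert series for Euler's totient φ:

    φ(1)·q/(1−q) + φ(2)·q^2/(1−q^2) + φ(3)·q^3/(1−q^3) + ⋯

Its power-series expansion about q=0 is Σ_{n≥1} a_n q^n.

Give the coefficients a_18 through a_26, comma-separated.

n=18: 1·18 2·9 3·6 6·3 9·2 18·1  φ→[1+1+2+2+6+6]=18
n=19: 1·19 19·1  φ→[1+18]=19
[q^20] φ(20)=8,φ(10)=4,φ(5)=4,φ(4)=2,φ(2)=1,φ(1)=1 ⇒ 20
d|21:{1,3,7,21}  Σφ=1+2+6+12=21
q^22  k|22↦φ(k): 22:10 11:10 2:1 1:1  a_22=22
[q^23] φ(1)=1,φ(23)=22 ⇒ 23
[q^24] φ(1)=1,φ(2)=1,φ(3)=2,φ(4)=2,φ(6)=2,φ(8)=4,φ(12)=4,φ(24)=8 ⇒ 24
[q^25] φ(1)=1,φ(5)=4,φ(25)=20 ⇒ 25
q^26  k|26↦φ(k): 1:1 2:1 13:12 26:12  a_26=26

18, 19, 20, 21, 22, 23, 24, 25, 26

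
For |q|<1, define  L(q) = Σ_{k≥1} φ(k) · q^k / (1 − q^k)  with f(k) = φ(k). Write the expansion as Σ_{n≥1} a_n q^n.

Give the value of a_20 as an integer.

n=20: 1·20 2·10 4·5 5·4 10·2 20·1  φ→[1+1+2+4+4+8]=20

a_20 = 20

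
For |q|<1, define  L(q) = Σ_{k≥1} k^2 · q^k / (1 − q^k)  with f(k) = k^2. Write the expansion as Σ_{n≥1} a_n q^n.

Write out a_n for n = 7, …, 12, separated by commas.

[q^7] f(7)=49,f(1)=1 ⇒ 50
[q^8] f(8)=64,f(4)=16,f(2)=4,f(1)=1 ⇒ 85
n=9: 1·9 3·3 9·1  f→[1+9+81]=91
d|10:{10,5,2,1}  Σf=100+25+4+1=130
d|11:{1,11}  Σf=1+121=122
q^12  k|12↦f(k): 12:144 6:36 4:16 3:9 2:4 1:1  a_12=210

50, 85, 91, 130, 122, 210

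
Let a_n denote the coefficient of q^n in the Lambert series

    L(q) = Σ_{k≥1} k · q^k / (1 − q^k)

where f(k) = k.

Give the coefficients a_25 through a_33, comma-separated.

n=25: 1·25 5·5 25·1  f→[1+5+25]=31
[q^26] f(26)=26,f(13)=13,f(2)=2,f(1)=1 ⇒ 42
[q^27] f(27)=27,f(9)=9,f(3)=3,f(1)=1 ⇒ 40
[q^28] f(1)=1,f(2)=2,f(4)=4,f(7)=7,f(14)=14,f(28)=28 ⇒ 56
n=29: 1·29 29·1  f→[1+29]=30
n=30: 30·1 15·2 10·3 6·5 5·6 3·10 2·15 1·30  f→[30+15+10+6+5+3+2+1]=72
n=31: 1·31 31·1  f→[1+31]=32
[q^32] f(1)=1,f(2)=2,f(4)=4,f(8)=8,f(16)=16,f(32)=32 ⇒ 63
[q^33] f(1)=1,f(3)=3,f(11)=11,f(33)=33 ⇒ 48

31, 42, 40, 56, 30, 72, 32, 63, 48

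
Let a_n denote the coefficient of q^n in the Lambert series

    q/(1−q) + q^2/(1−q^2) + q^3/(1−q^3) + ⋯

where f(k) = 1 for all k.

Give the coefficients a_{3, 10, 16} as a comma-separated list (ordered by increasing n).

q^3  k|3↦f(k): 1:1 3:1  a_3=2
[q^10] f(10)=1,f(5)=1,f(2)=1,f(1)=1 ⇒ 4
[q^16] f(1)=1,f(2)=1,f(4)=1,f(8)=1,f(16)=1 ⇒ 5

2, 4, 5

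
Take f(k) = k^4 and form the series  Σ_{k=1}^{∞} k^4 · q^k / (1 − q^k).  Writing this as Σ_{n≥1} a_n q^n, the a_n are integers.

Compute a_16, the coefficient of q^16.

a_16 = 69905

n=16: 1·16 2·8 4·4 8·2 16·1  f→[1+16+256+4096+65536]=69905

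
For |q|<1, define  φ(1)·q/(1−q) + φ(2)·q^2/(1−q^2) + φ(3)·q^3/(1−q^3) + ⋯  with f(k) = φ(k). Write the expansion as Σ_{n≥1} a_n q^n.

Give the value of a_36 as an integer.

[q^36] φ(1)=1,φ(2)=1,φ(3)=2,φ(4)=2,φ(6)=2,φ(9)=6,φ(12)=4,φ(18)=6,φ(36)=12 ⇒ 36

a_36 = 36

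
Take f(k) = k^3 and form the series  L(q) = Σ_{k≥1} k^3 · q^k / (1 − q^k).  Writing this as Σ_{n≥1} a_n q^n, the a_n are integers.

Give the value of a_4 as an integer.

[q^4] f(1)=1,f(2)=8,f(4)=64 ⇒ 73

a_4 = 73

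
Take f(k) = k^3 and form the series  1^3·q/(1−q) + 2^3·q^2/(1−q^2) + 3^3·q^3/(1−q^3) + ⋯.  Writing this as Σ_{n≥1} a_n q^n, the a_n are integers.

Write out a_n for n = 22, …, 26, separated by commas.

11988, 12168, 16380, 15751, 19782

d|22:{1,2,11,22}  Σf=1+8+1331+10648=11988
d|23:{23,1}  Σf=12167+1=12168
q^24  k|24↦f(k): 1:1 2:8 3:27 4:64 6:216 8:512 12:1728 24:13824  a_24=16380
n=25: 1·25 5·5 25·1  f→[1+125+15625]=15751
d|26:{1,2,13,26}  Σf=1+8+2197+17576=19782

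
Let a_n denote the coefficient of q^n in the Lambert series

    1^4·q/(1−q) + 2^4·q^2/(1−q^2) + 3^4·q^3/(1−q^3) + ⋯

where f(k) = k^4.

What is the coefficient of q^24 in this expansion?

q^24  k|24↦f(k): 1:1 2:16 3:81 4:256 6:1296 8:4096 12:20736 24:331776  a_24=358258

a_24 = 358258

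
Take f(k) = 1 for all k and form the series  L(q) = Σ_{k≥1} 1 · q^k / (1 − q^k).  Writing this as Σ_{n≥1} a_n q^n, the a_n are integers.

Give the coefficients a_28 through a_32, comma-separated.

6, 2, 8, 2, 6

n=28: 1·28 2·14 4·7 7·4 14·2 28·1  f→[1+1+1+1+1+1]=6
d|29:{1,29}  Σf=1+1=2
n=30: 30·1 15·2 10·3 6·5 5·6 3·10 2·15 1·30  f→[1+1+1+1+1+1+1+1]=8
q^31  k|31↦f(k): 1:1 31:1  a_31=2
q^32  k|32↦f(k): 32:1 16:1 8:1 4:1 2:1 1:1  a_32=6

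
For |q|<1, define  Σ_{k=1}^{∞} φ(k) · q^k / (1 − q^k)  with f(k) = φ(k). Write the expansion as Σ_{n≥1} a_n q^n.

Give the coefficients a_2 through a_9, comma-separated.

[q^2] φ(2)=1,φ(1)=1 ⇒ 2
[q^3] φ(1)=1,φ(3)=2 ⇒ 3
n=4: 4·1 2·2 1·4  φ→[2+1+1]=4
d|5:{1,5}  Σφ=1+4=5
d|6:{1,2,3,6}  Σφ=1+1+2+2=6
[q^7] φ(7)=6,φ(1)=1 ⇒ 7
[q^8] φ(1)=1,φ(2)=1,φ(4)=2,φ(8)=4 ⇒ 8
[q^9] φ(1)=1,φ(3)=2,φ(9)=6 ⇒ 9

2, 3, 4, 5, 6, 7, 8, 9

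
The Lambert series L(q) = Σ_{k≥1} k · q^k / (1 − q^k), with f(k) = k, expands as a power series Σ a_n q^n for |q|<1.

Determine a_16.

a_16 = 31

q^16  k|16↦f(k): 16:16 8:8 4:4 2:2 1:1  a_16=31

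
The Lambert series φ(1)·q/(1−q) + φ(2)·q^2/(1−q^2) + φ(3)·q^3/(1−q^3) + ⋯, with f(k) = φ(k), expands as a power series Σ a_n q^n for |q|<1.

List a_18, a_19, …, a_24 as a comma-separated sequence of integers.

[q^18] φ(1)=1,φ(2)=1,φ(3)=2,φ(6)=2,φ(9)=6,φ(18)=6 ⇒ 18
d|19:{1,19}  Σφ=1+18=19
q^20  k|20↦φ(k): 1:1 2:1 4:2 5:4 10:4 20:8  a_20=20
n=21: 21·1 7·3 3·7 1·21  φ→[12+6+2+1]=21
d|22:{1,2,11,22}  Σφ=1+1+10+10=22
d|23:{23,1}  Σφ=22+1=23
n=24: 24·1 12·2 8·3 6·4 4·6 3·8 2·12 1·24  φ→[8+4+4+2+2+2+1+1]=24

18, 19, 20, 21, 22, 23, 24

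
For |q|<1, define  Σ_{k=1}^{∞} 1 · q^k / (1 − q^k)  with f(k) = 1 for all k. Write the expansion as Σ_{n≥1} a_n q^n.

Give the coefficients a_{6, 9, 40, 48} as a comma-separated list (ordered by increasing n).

n=6: 6·1 3·2 2·3 1·6  f→[1+1+1+1]=4
[q^9] f(1)=1,f(3)=1,f(9)=1 ⇒ 3
n=40: 40·1 20·2 10·4 8·5 5·8 4·10 2·20 1·40  f→[1+1+1+1+1+1+1+1]=8
q^48  k|48↦f(k): 1:1 2:1 3:1 4:1 6:1 8:1 12:1 16:1 24:1 48:1  a_48=10

4, 3, 8, 10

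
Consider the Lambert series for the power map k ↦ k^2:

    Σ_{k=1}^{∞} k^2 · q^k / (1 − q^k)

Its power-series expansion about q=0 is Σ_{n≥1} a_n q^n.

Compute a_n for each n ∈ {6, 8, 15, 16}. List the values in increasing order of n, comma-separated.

50, 85, 260, 341

[q^6] f(6)=36,f(3)=9,f(2)=4,f(1)=1 ⇒ 50
q^8  k|8↦f(k): 1:1 2:4 4:16 8:64  a_8=85
d|15:{1,3,5,15}  Σf=1+9+25+225=260
[q^16] f(1)=1,f(2)=4,f(4)=16,f(8)=64,f(16)=256 ⇒ 341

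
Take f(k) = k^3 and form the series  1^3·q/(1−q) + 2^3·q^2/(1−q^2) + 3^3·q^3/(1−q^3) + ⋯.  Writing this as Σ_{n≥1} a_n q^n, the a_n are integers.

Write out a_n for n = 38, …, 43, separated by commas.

61740, 61544, 73710, 68922, 86688, 79508

q^38  k|38↦f(k): 38:54872 19:6859 2:8 1:1  a_38=61740
d|39:{39,13,3,1}  Σf=59319+2197+27+1=61544
q^40  k|40↦f(k): 1:1 2:8 4:64 5:125 8:512 10:1000 20:8000 40:64000  a_40=73710
d|41:{1,41}  Σf=1+68921=68922
n=42: 42·1 21·2 14·3 7·6 6·7 3·14 2·21 1·42  f→[74088+9261+2744+343+216+27+8+1]=86688
q^43  k|43↦f(k): 43:79507 1:1  a_43=79508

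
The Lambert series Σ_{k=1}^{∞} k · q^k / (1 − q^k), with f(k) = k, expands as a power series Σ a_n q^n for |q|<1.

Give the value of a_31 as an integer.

d|31:{1,31}  Σf=1+31=32

a_31 = 32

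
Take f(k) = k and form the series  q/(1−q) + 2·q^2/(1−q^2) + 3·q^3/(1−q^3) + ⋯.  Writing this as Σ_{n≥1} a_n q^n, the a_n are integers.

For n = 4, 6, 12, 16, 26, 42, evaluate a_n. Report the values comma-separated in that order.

7, 12, 28, 31, 42, 96

n=4: 4·1 2·2 1·4  f→[4+2+1]=7
n=6: 6·1 3·2 2·3 1·6  f→[6+3+2+1]=12
q^12  k|12↦f(k): 1:1 2:2 3:3 4:4 6:6 12:12  a_12=28
[q^16] f(16)=16,f(8)=8,f(4)=4,f(2)=2,f(1)=1 ⇒ 31
n=26: 1·26 2·13 13·2 26·1  f→[1+2+13+26]=42
n=42: 1·42 2·21 3·14 6·7 7·6 14·3 21·2 42·1  f→[1+2+3+6+7+14+21+42]=96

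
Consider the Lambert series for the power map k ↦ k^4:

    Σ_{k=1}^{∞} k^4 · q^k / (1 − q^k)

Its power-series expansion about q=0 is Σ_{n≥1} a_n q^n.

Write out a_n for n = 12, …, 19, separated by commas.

[q^12] f(12)=20736,f(6)=1296,f(4)=256,f(3)=81,f(2)=16,f(1)=1 ⇒ 22386
d|13:{1,13}  Σf=1+28561=28562
q^14  k|14↦f(k): 14:38416 7:2401 2:16 1:1  a_14=40834
[q^15] f(15)=50625,f(5)=625,f(3)=81,f(1)=1 ⇒ 51332
[q^16] f(16)=65536,f(8)=4096,f(4)=256,f(2)=16,f(1)=1 ⇒ 69905
n=17: 1·17 17·1  f→[1+83521]=83522
[q^18] f(1)=1,f(2)=16,f(3)=81,f(6)=1296,f(9)=6561,f(18)=104976 ⇒ 112931
n=19: 1·19 19·1  f→[1+130321]=130322

22386, 28562, 40834, 51332, 69905, 83522, 112931, 130322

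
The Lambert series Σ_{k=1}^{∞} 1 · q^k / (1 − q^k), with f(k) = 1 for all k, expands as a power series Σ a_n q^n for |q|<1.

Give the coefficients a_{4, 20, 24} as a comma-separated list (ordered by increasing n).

3, 6, 8

q^4  k|4↦f(k): 4:1 2:1 1:1  a_4=3
d|20:{1,2,4,5,10,20}  Σf=1+1+1+1+1+1=6
[q^24] f(1)=1,f(2)=1,f(3)=1,f(4)=1,f(6)=1,f(8)=1,f(12)=1,f(24)=1 ⇒ 8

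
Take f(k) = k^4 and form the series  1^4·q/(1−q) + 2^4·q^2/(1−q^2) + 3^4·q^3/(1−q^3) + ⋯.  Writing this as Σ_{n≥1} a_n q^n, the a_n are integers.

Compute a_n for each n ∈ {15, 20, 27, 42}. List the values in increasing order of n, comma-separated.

51332, 170898, 538084, 3348388

d|15:{15,5,3,1}  Σf=50625+625+81+1=51332
d|20:{1,2,4,5,10,20}  Σf=1+16+256+625+10000+160000=170898
d|27:{1,3,9,27}  Σf=1+81+6561+531441=538084
n=42: 42·1 21·2 14·3 7·6 6·7 3·14 2·21 1·42  f→[3111696+194481+38416+2401+1296+81+16+1]=3348388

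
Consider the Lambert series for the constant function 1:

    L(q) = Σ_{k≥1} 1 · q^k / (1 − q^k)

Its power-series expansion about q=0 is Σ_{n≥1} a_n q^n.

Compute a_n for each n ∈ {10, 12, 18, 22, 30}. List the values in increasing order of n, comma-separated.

4, 6, 6, 4, 8

q^10  k|10↦f(k): 10:1 5:1 2:1 1:1  a_10=4
n=12: 1·12 2·6 3·4 4·3 6·2 12·1  f→[1+1+1+1+1+1]=6
q^18  k|18↦f(k): 18:1 9:1 6:1 3:1 2:1 1:1  a_18=6
n=22: 1·22 2·11 11·2 22·1  f→[1+1+1+1]=4
d|30:{1,2,3,5,6,10,15,30}  Σf=1+1+1+1+1+1+1+1=8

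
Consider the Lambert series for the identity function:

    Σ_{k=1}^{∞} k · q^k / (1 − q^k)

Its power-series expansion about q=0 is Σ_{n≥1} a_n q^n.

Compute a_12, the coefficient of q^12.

a_12 = 28

n=12: 12·1 6·2 4·3 3·4 2·6 1·12  f→[12+6+4+3+2+1]=28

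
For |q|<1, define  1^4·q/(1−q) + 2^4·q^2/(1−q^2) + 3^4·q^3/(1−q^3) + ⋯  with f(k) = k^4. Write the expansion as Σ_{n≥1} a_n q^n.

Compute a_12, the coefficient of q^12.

q^12  k|12↦f(k): 1:1 2:16 3:81 4:256 6:1296 12:20736  a_12=22386

a_12 = 22386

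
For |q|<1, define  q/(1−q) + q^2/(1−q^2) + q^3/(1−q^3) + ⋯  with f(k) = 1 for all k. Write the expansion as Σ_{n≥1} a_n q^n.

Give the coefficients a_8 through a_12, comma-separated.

d|8:{8,4,2,1}  Σf=1+1+1+1=4
q^9  k|9↦f(k): 9:1 3:1 1:1  a_9=3
n=10: 10·1 5·2 2·5 1·10  f→[1+1+1+1]=4
q^11  k|11↦f(k): 1:1 11:1  a_11=2
q^12  k|12↦f(k): 1:1 2:1 3:1 4:1 6:1 12:1  a_12=6

4, 3, 4, 2, 6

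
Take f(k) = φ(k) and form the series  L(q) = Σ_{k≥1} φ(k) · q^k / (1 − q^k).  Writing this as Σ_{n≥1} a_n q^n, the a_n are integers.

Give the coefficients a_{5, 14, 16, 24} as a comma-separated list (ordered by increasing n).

[q^5] φ(1)=1,φ(5)=4 ⇒ 5
n=14: 1·14 2·7 7·2 14·1  φ→[1+1+6+6]=14
d|16:{16,8,4,2,1}  Σφ=8+4+2+1+1=16
q^24  k|24↦φ(k): 1:1 2:1 3:2 4:2 6:2 8:4 12:4 24:8  a_24=24

5, 14, 16, 24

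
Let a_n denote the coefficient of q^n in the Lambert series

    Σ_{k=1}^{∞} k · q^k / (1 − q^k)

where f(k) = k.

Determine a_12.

d|12:{1,2,3,4,6,12}  Σf=1+2+3+4+6+12=28

a_12 = 28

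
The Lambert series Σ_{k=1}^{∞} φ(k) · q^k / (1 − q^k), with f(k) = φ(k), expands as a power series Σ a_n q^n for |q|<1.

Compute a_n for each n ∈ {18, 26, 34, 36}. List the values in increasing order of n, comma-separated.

[q^18] φ(18)=6,φ(9)=6,φ(6)=2,φ(3)=2,φ(2)=1,φ(1)=1 ⇒ 18
n=26: 26·1 13·2 2·13 1·26  φ→[12+12+1+1]=26
q^34  k|34↦φ(k): 34:16 17:16 2:1 1:1  a_34=34
n=36: 36·1 18·2 12·3 9·4 6·6 4·9 3·12 2·18 1·36  φ→[12+6+4+6+2+2+2+1+1]=36

18, 26, 34, 36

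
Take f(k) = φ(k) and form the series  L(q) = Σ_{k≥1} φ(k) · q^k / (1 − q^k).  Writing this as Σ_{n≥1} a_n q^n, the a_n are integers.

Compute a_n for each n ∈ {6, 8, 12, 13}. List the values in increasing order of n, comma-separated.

q^6  k|6↦φ(k): 1:1 2:1 3:2 6:2  a_6=6
n=8: 1·8 2·4 4·2 8·1  φ→[1+1+2+4]=8
q^12  k|12↦φ(k): 1:1 2:1 3:2 4:2 6:2 12:4  a_12=12
[q^13] φ(13)=12,φ(1)=1 ⇒ 13

6, 8, 12, 13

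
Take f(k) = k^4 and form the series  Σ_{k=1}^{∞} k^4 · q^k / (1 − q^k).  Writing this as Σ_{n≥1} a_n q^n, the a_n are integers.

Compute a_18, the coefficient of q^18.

a_18 = 112931

[q^18] f(1)=1,f(2)=16,f(3)=81,f(6)=1296,f(9)=6561,f(18)=104976 ⇒ 112931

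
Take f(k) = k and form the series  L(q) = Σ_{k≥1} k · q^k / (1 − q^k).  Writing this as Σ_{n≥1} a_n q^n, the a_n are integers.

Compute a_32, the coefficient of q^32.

[q^32] f(32)=32,f(16)=16,f(8)=8,f(4)=4,f(2)=2,f(1)=1 ⇒ 63

a_32 = 63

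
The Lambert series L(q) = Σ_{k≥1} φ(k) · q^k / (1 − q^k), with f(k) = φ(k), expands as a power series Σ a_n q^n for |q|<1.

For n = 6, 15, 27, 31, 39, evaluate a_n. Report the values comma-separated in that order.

q^6  k|6↦φ(k): 6:2 3:2 2:1 1:1  a_6=6
[q^15] φ(15)=8,φ(5)=4,φ(3)=2,φ(1)=1 ⇒ 15
q^27  k|27↦φ(k): 27:18 9:6 3:2 1:1  a_27=27
d|31:{1,31}  Σφ=1+30=31
[q^39] φ(1)=1,φ(3)=2,φ(13)=12,φ(39)=24 ⇒ 39

6, 15, 27, 31, 39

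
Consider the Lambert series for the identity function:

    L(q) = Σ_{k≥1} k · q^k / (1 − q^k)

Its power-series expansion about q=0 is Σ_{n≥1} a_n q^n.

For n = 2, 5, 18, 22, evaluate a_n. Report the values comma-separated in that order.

q^2  k|2↦f(k): 1:1 2:2  a_2=3
q^5  k|5↦f(k): 1:1 5:5  a_5=6
d|18:{1,2,3,6,9,18}  Σf=1+2+3+6+9+18=39
d|22:{22,11,2,1}  Σf=22+11+2+1=36

3, 6, 39, 36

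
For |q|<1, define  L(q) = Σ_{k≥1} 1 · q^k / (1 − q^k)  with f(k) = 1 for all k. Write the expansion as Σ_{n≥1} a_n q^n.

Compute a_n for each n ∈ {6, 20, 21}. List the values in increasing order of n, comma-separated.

[q^6] f(6)=1,f(3)=1,f(2)=1,f(1)=1 ⇒ 4
n=20: 1·20 2·10 4·5 5·4 10·2 20·1  f→[1+1+1+1+1+1]=6
[q^21] f(21)=1,f(7)=1,f(3)=1,f(1)=1 ⇒ 4

4, 6, 4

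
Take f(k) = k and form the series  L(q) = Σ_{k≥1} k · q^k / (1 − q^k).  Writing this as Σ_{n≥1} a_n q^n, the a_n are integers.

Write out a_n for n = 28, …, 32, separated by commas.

[q^28] f(1)=1,f(2)=2,f(4)=4,f(7)=7,f(14)=14,f(28)=28 ⇒ 56
n=29: 29·1 1·29  f→[29+1]=30
n=30: 1·30 2·15 3·10 5·6 6·5 10·3 15·2 30·1  f→[1+2+3+5+6+10+15+30]=72
[q^31] f(1)=1,f(31)=31 ⇒ 32
n=32: 1·32 2·16 4·8 8·4 16·2 32·1  f→[1+2+4+8+16+32]=63

56, 30, 72, 32, 63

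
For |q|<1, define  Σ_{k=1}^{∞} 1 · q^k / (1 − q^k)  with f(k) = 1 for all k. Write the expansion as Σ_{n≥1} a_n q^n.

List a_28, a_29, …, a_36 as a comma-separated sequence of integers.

d|28:{28,14,7,4,2,1}  Σf=1+1+1+1+1+1=6
d|29:{29,1}  Σf=1+1=2
d|30:{1,2,3,5,6,10,15,30}  Σf=1+1+1+1+1+1+1+1=8
q^31  k|31↦f(k): 1:1 31:1  a_31=2
[q^32] f(1)=1,f(2)=1,f(4)=1,f(8)=1,f(16)=1,f(32)=1 ⇒ 6
d|33:{33,11,3,1}  Σf=1+1+1+1=4
d|34:{1,2,17,34}  Σf=1+1+1+1=4
[q^35] f(1)=1,f(5)=1,f(7)=1,f(35)=1 ⇒ 4
q^36  k|36↦f(k): 1:1 2:1 3:1 4:1 6:1 9:1 12:1 18:1 36:1  a_36=9

6, 2, 8, 2, 6, 4, 4, 4, 9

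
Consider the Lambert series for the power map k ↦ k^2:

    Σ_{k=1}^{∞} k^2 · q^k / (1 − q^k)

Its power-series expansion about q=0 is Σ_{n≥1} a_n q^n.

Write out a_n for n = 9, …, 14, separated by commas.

91, 130, 122, 210, 170, 250

n=9: 9·1 3·3 1·9  f→[81+9+1]=91
n=10: 10·1 5·2 2·5 1·10  f→[100+25+4+1]=130
q^11  k|11↦f(k): 11:121 1:1  a_11=122
n=12: 12·1 6·2 4·3 3·4 2·6 1·12  f→[144+36+16+9+4+1]=210
n=13: 13·1 1·13  f→[169+1]=170
q^14  k|14↦f(k): 1:1 2:4 7:49 14:196  a_14=250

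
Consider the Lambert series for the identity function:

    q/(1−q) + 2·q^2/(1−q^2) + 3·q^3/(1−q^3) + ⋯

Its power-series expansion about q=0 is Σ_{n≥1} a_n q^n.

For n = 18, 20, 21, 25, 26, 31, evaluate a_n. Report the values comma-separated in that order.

q^18  k|18↦f(k): 18:18 9:9 6:6 3:3 2:2 1:1  a_18=39
q^20  k|20↦f(k): 20:20 10:10 5:5 4:4 2:2 1:1  a_20=42
d|21:{21,7,3,1}  Σf=21+7+3+1=32
n=25: 25·1 5·5 1·25  f→[25+5+1]=31
n=26: 1·26 2·13 13·2 26·1  f→[1+2+13+26]=42
d|31:{1,31}  Σf=1+31=32

39, 42, 32, 31, 42, 32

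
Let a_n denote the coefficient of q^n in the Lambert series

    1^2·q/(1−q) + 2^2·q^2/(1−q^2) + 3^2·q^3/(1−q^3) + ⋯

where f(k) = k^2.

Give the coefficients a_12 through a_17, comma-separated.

d|12:{1,2,3,4,6,12}  Σf=1+4+9+16+36+144=210
n=13: 1·13 13·1  f→[1+169]=170
n=14: 14·1 7·2 2·7 1·14  f→[196+49+4+1]=250
n=15: 15·1 5·3 3·5 1·15  f→[225+25+9+1]=260
q^16  k|16↦f(k): 16:256 8:64 4:16 2:4 1:1  a_16=341
n=17: 17·1 1·17  f→[289+1]=290

210, 170, 250, 260, 341, 290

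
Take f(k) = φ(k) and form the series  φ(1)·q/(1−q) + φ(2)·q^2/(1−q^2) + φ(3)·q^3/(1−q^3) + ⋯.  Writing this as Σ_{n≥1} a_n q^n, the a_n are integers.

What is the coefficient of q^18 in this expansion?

n=18: 1·18 2·9 3·6 6·3 9·2 18·1  φ→[1+1+2+2+6+6]=18

a_18 = 18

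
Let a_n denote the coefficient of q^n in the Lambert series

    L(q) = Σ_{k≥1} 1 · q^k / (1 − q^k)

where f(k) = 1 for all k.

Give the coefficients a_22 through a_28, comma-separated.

4, 2, 8, 3, 4, 4, 6

n=22: 1·22 2·11 11·2 22·1  f→[1+1+1+1]=4
[q^23] f(23)=1,f(1)=1 ⇒ 2
d|24:{24,12,8,6,4,3,2,1}  Σf=1+1+1+1+1+1+1+1=8
q^25  k|25↦f(k): 1:1 5:1 25:1  a_25=3
n=26: 26·1 13·2 2·13 1·26  f→[1+1+1+1]=4
q^27  k|27↦f(k): 27:1 9:1 3:1 1:1  a_27=4
d|28:{1,2,4,7,14,28}  Σf=1+1+1+1+1+1=6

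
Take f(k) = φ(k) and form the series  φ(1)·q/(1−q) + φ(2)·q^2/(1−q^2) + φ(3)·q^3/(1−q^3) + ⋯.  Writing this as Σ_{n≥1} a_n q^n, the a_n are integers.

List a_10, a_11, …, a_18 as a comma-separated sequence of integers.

d|10:{1,2,5,10}  Σφ=1+1+4+4=10
[q^11] φ(1)=1,φ(11)=10 ⇒ 11
d|12:{12,6,4,3,2,1}  Σφ=4+2+2+2+1+1=12
[q^13] φ(13)=12,φ(1)=1 ⇒ 13
[q^14] φ(14)=6,φ(7)=6,φ(2)=1,φ(1)=1 ⇒ 14
q^15  k|15↦φ(k): 1:1 3:2 5:4 15:8  a_15=15
d|16:{1,2,4,8,16}  Σφ=1+1+2+4+8=16
d|17:{17,1}  Σφ=16+1=17
q^18  k|18↦φ(k): 18:6 9:6 6:2 3:2 2:1 1:1  a_18=18

10, 11, 12, 13, 14, 15, 16, 17, 18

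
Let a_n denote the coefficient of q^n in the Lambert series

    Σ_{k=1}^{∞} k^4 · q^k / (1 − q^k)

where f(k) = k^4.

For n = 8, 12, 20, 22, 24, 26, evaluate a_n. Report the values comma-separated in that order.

4369, 22386, 170898, 248914, 358258, 485554

[q^8] f(1)=1,f(2)=16,f(4)=256,f(8)=4096 ⇒ 4369
q^12  k|12↦f(k): 1:1 2:16 3:81 4:256 6:1296 12:20736  a_12=22386
n=20: 1·20 2·10 4·5 5·4 10·2 20·1  f→[1+16+256+625+10000+160000]=170898
n=22: 1·22 2·11 11·2 22·1  f→[1+16+14641+234256]=248914
q^24  k|24↦f(k): 24:331776 12:20736 8:4096 6:1296 4:256 3:81 2:16 1:1  a_24=358258
q^26  k|26↦f(k): 26:456976 13:28561 2:16 1:1  a_26=485554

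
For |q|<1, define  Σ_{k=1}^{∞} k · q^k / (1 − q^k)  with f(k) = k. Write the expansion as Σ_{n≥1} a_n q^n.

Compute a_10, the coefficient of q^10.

q^10  k|10↦f(k): 10:10 5:5 2:2 1:1  a_10=18

a_10 = 18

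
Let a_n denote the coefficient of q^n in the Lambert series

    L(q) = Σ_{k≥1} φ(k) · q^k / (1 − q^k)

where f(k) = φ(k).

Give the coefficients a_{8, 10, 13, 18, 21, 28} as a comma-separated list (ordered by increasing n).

q^8  k|8↦φ(k): 8:4 4:2 2:1 1:1  a_8=8
q^10  k|10↦φ(k): 1:1 2:1 5:4 10:4  a_10=10
q^13  k|13↦φ(k): 1:1 13:12  a_13=13
q^18  k|18↦φ(k): 1:1 2:1 3:2 6:2 9:6 18:6  a_18=18
[q^21] φ(21)=12,φ(7)=6,φ(3)=2,φ(1)=1 ⇒ 21
[q^28] φ(1)=1,φ(2)=1,φ(4)=2,φ(7)=6,φ(14)=6,φ(28)=12 ⇒ 28

8, 10, 13, 18, 21, 28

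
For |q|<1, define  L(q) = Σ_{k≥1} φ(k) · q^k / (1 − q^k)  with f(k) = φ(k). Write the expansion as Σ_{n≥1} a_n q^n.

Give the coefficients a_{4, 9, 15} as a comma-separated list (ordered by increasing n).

d|4:{1,2,4}  Σφ=1+1+2=4
[q^9] φ(9)=6,φ(3)=2,φ(1)=1 ⇒ 9
q^15  k|15↦φ(k): 15:8 5:4 3:2 1:1  a_15=15

4, 9, 15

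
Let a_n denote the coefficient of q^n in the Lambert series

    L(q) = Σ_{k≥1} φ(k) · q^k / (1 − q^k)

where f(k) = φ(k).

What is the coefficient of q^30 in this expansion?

n=30: 1·30 2·15 3·10 5·6 6·5 10·3 15·2 30·1  φ→[1+1+2+4+2+4+8+8]=30

a_30 = 30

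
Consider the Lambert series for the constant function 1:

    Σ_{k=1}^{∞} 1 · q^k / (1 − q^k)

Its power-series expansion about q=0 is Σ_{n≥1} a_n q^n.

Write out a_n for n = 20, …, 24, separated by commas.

6, 4, 4, 2, 8

d|20:{1,2,4,5,10,20}  Σf=1+1+1+1+1+1=6
q^21  k|21↦f(k): 1:1 3:1 7:1 21:1  a_21=4
q^22  k|22↦f(k): 22:1 11:1 2:1 1:1  a_22=4
d|23:{1,23}  Σf=1+1=2
[q^24] f(1)=1,f(2)=1,f(3)=1,f(4)=1,f(6)=1,f(8)=1,f(12)=1,f(24)=1 ⇒ 8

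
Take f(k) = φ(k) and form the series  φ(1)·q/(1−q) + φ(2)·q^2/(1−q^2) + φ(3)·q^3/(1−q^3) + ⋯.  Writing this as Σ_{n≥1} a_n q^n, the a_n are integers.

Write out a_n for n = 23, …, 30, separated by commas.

n=23: 23·1 1·23  φ→[22+1]=23
[q^24] φ(24)=8,φ(12)=4,φ(8)=4,φ(6)=2,φ(4)=2,φ(3)=2,φ(2)=1,φ(1)=1 ⇒ 24
n=25: 1·25 5·5 25·1  φ→[1+4+20]=25
[q^26] φ(1)=1,φ(2)=1,φ(13)=12,φ(26)=12 ⇒ 26
[q^27] φ(1)=1,φ(3)=2,φ(9)=6,φ(27)=18 ⇒ 27
n=28: 1·28 2·14 4·7 7·4 14·2 28·1  φ→[1+1+2+6+6+12]=28
[q^29] φ(29)=28,φ(1)=1 ⇒ 29
[q^30] φ(30)=8,φ(15)=8,φ(10)=4,φ(6)=2,φ(5)=4,φ(3)=2,φ(2)=1,φ(1)=1 ⇒ 30

23, 24, 25, 26, 27, 28, 29, 30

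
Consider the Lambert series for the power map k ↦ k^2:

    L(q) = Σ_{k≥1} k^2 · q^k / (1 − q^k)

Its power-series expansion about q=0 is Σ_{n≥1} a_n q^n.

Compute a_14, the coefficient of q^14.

a_14 = 250

[q^14] f(14)=196,f(7)=49,f(2)=4,f(1)=1 ⇒ 250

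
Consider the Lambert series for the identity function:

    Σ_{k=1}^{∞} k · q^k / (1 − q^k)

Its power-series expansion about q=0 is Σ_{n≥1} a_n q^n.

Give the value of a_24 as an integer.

a_24 = 60

n=24: 24·1 12·2 8·3 6·4 4·6 3·8 2·12 1·24  f→[24+12+8+6+4+3+2+1]=60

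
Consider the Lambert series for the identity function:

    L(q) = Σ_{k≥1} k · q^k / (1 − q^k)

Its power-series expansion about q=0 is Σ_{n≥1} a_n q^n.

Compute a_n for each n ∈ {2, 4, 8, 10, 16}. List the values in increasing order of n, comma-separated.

d|2:{2,1}  Σf=2+1=3
[q^4] f(4)=4,f(2)=2,f(1)=1 ⇒ 7
n=8: 1·8 2·4 4·2 8·1  f→[1+2+4+8]=15
q^10  k|10↦f(k): 10:10 5:5 2:2 1:1  a_10=18
q^16  k|16↦f(k): 16:16 8:8 4:4 2:2 1:1  a_16=31

3, 7, 15, 18, 31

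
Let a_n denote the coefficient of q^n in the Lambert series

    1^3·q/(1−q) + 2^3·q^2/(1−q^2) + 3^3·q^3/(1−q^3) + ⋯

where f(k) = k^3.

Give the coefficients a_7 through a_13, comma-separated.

n=7: 7·1 1·7  f→[343+1]=344
q^8  k|8↦f(k): 8:512 4:64 2:8 1:1  a_8=585
[q^9] f(1)=1,f(3)=27,f(9)=729 ⇒ 757
d|10:{10,5,2,1}  Σf=1000+125+8+1=1134
n=11: 1·11 11·1  f→[1+1331]=1332
[q^12] f(1)=1,f(2)=8,f(3)=27,f(4)=64,f(6)=216,f(12)=1728 ⇒ 2044
q^13  k|13↦f(k): 13:2197 1:1  a_13=2198

344, 585, 757, 1134, 1332, 2044, 2198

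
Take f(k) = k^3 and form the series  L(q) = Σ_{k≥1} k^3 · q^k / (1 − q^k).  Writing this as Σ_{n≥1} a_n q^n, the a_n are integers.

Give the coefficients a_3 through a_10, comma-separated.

q^3  k|3↦f(k): 3:27 1:1  a_3=28
q^4  k|4↦f(k): 4:64 2:8 1:1  a_4=73
q^5  k|5↦f(k): 1:1 5:125  a_5=126
n=6: 6·1 3·2 2·3 1·6  f→[216+27+8+1]=252
n=7: 1·7 7·1  f→[1+343]=344
d|8:{8,4,2,1}  Σf=512+64+8+1=585
[q^9] f(9)=729,f(3)=27,f(1)=1 ⇒ 757
d|10:{10,5,2,1}  Σf=1000+125+8+1=1134

28, 73, 126, 252, 344, 585, 757, 1134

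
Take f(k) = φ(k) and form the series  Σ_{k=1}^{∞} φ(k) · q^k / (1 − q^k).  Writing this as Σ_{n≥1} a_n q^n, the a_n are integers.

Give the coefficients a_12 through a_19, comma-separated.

q^12  k|12↦φ(k): 1:1 2:1 3:2 4:2 6:2 12:4  a_12=12
q^13  k|13↦φ(k): 13:12 1:1  a_13=13
q^14  k|14↦φ(k): 1:1 2:1 7:6 14:6  a_14=14
q^15  k|15↦φ(k): 1:1 3:2 5:4 15:8  a_15=15
[q^16] φ(1)=1,φ(2)=1,φ(4)=2,φ(8)=4,φ(16)=8 ⇒ 16
d|17:{1,17}  Σφ=1+16=17
[q^18] φ(18)=6,φ(9)=6,φ(6)=2,φ(3)=2,φ(2)=1,φ(1)=1 ⇒ 18
d|19:{1,19}  Σφ=1+18=19

12, 13, 14, 15, 16, 17, 18, 19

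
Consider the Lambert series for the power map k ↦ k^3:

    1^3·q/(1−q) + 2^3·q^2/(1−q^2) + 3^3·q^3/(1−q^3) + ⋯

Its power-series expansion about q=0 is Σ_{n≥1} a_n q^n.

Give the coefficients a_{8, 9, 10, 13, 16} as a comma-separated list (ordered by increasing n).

d|8:{1,2,4,8}  Σf=1+8+64+512=585
q^9  k|9↦f(k): 9:729 3:27 1:1  a_9=757
d|10:{1,2,5,10}  Σf=1+8+125+1000=1134
n=13: 13·1 1·13  f→[2197+1]=2198
q^16  k|16↦f(k): 16:4096 8:512 4:64 2:8 1:1  a_16=4681

585, 757, 1134, 2198, 4681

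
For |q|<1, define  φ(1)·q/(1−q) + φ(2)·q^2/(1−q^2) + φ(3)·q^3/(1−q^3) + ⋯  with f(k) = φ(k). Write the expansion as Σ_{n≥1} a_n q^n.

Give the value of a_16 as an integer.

q^16  k|16↦φ(k): 1:1 2:1 4:2 8:4 16:8  a_16=16

a_16 = 16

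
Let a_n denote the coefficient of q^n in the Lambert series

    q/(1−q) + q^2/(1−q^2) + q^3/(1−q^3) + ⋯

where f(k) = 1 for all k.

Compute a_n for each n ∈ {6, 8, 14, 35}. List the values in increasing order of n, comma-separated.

4, 4, 4, 4

[q^6] f(6)=1,f(3)=1,f(2)=1,f(1)=1 ⇒ 4
q^8  k|8↦f(k): 8:1 4:1 2:1 1:1  a_8=4
n=14: 14·1 7·2 2·7 1·14  f→[1+1+1+1]=4
[q^35] f(35)=1,f(7)=1,f(5)=1,f(1)=1 ⇒ 4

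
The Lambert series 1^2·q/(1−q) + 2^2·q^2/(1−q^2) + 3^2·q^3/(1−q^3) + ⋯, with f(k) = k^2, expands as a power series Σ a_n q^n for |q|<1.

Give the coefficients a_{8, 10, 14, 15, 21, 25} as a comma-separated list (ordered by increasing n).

85, 130, 250, 260, 500, 651

d|8:{1,2,4,8}  Σf=1+4+16+64=85
n=10: 1·10 2·5 5·2 10·1  f→[1+4+25+100]=130
n=14: 14·1 7·2 2·7 1·14  f→[196+49+4+1]=250
[q^15] f(1)=1,f(3)=9,f(5)=25,f(15)=225 ⇒ 260
q^21  k|21↦f(k): 21:441 7:49 3:9 1:1  a_21=500
[q^25] f(1)=1,f(5)=25,f(25)=625 ⇒ 651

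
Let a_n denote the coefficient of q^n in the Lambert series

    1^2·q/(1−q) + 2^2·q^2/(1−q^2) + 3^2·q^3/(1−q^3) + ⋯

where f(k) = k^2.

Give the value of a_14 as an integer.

a_14 = 250

q^14  k|14↦f(k): 1:1 2:4 7:49 14:196  a_14=250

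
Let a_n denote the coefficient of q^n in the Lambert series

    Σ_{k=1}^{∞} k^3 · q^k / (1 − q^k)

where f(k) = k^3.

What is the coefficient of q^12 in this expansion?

[q^12] f(1)=1,f(2)=8,f(3)=27,f(4)=64,f(6)=216,f(12)=1728 ⇒ 2044

a_12 = 2044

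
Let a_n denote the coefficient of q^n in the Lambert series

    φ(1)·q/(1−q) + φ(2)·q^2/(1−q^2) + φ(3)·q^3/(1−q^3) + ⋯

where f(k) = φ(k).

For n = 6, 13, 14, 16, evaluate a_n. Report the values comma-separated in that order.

d|6:{6,3,2,1}  Σφ=2+2+1+1=6
d|13:{1,13}  Σφ=1+12=13
q^14  k|14↦φ(k): 1:1 2:1 7:6 14:6  a_14=14
q^16  k|16↦φ(k): 1:1 2:1 4:2 8:4 16:8  a_16=16

6, 13, 14, 16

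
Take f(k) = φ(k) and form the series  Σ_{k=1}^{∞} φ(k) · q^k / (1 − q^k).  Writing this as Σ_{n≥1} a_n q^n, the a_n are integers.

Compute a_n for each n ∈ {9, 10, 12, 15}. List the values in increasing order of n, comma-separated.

[q^9] φ(9)=6,φ(3)=2,φ(1)=1 ⇒ 9
d|10:{1,2,5,10}  Σφ=1+1+4+4=10
d|12:{1,2,3,4,6,12}  Σφ=1+1+2+2+2+4=12
d|15:{15,5,3,1}  Σφ=8+4+2+1=15

9, 10, 12, 15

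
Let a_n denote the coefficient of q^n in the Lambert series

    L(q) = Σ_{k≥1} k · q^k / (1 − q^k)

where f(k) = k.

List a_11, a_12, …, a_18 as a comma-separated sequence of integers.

12, 28, 14, 24, 24, 31, 18, 39

d|11:{11,1}  Σf=11+1=12
[q^12] f(12)=12,f(6)=6,f(4)=4,f(3)=3,f(2)=2,f(1)=1 ⇒ 28
d|13:{13,1}  Σf=13+1=14
n=14: 14·1 7·2 2·7 1·14  f→[14+7+2+1]=24
[q^15] f(15)=15,f(5)=5,f(3)=3,f(1)=1 ⇒ 24
[q^16] f(1)=1,f(2)=2,f(4)=4,f(8)=8,f(16)=16 ⇒ 31
n=17: 1·17 17·1  f→[1+17]=18
[q^18] f(18)=18,f(9)=9,f(6)=6,f(3)=3,f(2)=2,f(1)=1 ⇒ 39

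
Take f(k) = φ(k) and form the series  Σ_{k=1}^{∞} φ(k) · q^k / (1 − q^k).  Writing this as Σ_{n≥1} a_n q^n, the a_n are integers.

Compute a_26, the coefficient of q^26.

[q^26] φ(26)=12,φ(13)=12,φ(2)=1,φ(1)=1 ⇒ 26

a_26 = 26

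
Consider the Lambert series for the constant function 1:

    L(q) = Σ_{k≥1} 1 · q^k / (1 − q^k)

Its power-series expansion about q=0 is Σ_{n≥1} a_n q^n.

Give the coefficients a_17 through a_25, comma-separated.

2, 6, 2, 6, 4, 4, 2, 8, 3

n=17: 1·17 17·1  f→[1+1]=2
d|18:{18,9,6,3,2,1}  Σf=1+1+1+1+1+1=6
n=19: 19·1 1·19  f→[1+1]=2
n=20: 1·20 2·10 4·5 5·4 10·2 20·1  f→[1+1+1+1+1+1]=6
[q^21] f(1)=1,f(3)=1,f(7)=1,f(21)=1 ⇒ 4
n=22: 22·1 11·2 2·11 1·22  f→[1+1+1+1]=4
[q^23] f(1)=1,f(23)=1 ⇒ 2
n=24: 1·24 2·12 3·8 4·6 6·4 8·3 12·2 24·1  f→[1+1+1+1+1+1+1+1]=8
[q^25] f(25)=1,f(5)=1,f(1)=1 ⇒ 3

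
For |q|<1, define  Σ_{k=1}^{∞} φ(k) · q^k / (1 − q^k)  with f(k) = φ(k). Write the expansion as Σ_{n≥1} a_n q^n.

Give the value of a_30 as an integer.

q^30  k|30↦φ(k): 1:1 2:1 3:2 5:4 6:2 10:4 15:8 30:8  a_30=30

a_30 = 30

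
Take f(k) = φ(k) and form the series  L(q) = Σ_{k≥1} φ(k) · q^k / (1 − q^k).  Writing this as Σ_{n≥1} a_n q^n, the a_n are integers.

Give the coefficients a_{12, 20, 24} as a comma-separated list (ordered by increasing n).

q^12  k|12↦φ(k): 1:1 2:1 3:2 4:2 6:2 12:4  a_12=12
n=20: 20·1 10·2 5·4 4·5 2·10 1·20  φ→[8+4+4+2+1+1]=20
[q^24] φ(1)=1,φ(2)=1,φ(3)=2,φ(4)=2,φ(6)=2,φ(8)=4,φ(12)=4,φ(24)=8 ⇒ 24

12, 20, 24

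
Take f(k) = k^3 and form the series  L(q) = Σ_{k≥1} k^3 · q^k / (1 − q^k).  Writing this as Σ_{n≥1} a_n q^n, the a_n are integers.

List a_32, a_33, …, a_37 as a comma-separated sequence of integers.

37449, 37296, 44226, 43344, 55261, 50654

d|32:{32,16,8,4,2,1}  Σf=32768+4096+512+64+8+1=37449
d|33:{1,3,11,33}  Σf=1+27+1331+35937=37296
q^34  k|34↦f(k): 34:39304 17:4913 2:8 1:1  a_34=44226
[q^35] f(1)=1,f(5)=125,f(7)=343,f(35)=42875 ⇒ 43344
[q^36] f(1)=1,f(2)=8,f(3)=27,f(4)=64,f(6)=216,f(9)=729,f(12)=1728,f(18)=5832,f(36)=46656 ⇒ 55261
[q^37] f(1)=1,f(37)=50653 ⇒ 50654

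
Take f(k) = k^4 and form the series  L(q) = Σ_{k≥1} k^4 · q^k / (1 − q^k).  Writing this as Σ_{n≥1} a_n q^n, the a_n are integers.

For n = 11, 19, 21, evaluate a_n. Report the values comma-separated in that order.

14642, 130322, 196964

d|11:{1,11}  Σf=1+14641=14642
q^19  k|19↦f(k): 1:1 19:130321  a_19=130322
[q^21] f(21)=194481,f(7)=2401,f(3)=81,f(1)=1 ⇒ 196964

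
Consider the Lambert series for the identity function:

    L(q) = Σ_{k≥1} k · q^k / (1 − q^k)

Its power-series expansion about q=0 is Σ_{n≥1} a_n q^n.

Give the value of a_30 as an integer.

q^30  k|30↦f(k): 30:30 15:15 10:10 6:6 5:5 3:3 2:2 1:1  a_30=72

a_30 = 72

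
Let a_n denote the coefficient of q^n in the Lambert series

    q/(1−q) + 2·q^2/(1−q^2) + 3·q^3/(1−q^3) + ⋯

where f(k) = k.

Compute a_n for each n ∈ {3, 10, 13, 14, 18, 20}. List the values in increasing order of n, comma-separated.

n=3: 1·3 3·1  f→[1+3]=4
n=10: 10·1 5·2 2·5 1·10  f→[10+5+2+1]=18
[q^13] f(13)=13,f(1)=1 ⇒ 14
n=14: 14·1 7·2 2·7 1·14  f→[14+7+2+1]=24
[q^18] f(18)=18,f(9)=9,f(6)=6,f(3)=3,f(2)=2,f(1)=1 ⇒ 39
[q^20] f(20)=20,f(10)=10,f(5)=5,f(4)=4,f(2)=2,f(1)=1 ⇒ 42

4, 18, 14, 24, 39, 42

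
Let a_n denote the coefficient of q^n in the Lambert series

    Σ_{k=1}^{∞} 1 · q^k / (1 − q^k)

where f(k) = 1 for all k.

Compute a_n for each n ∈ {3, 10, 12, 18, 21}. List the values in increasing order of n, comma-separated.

q^3  k|3↦f(k): 3:1 1:1  a_3=2
q^10  k|10↦f(k): 10:1 5:1 2:1 1:1  a_10=4
d|12:{1,2,3,4,6,12}  Σf=1+1+1+1+1+1=6
q^18  k|18↦f(k): 18:1 9:1 6:1 3:1 2:1 1:1  a_18=6
d|21:{21,7,3,1}  Σf=1+1+1+1=4

2, 4, 6, 6, 4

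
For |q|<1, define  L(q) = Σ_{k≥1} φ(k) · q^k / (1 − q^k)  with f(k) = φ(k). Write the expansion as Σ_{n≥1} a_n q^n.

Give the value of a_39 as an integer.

n=39: 1·39 3·13 13·3 39·1  φ→[1+2+12+24]=39

a_39 = 39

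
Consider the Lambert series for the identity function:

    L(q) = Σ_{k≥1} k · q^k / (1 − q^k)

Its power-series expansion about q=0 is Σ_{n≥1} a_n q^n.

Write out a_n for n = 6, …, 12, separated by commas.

q^6  k|6↦f(k): 1:1 2:2 3:3 6:6  a_6=12
n=7: 7·1 1·7  f→[7+1]=8
d|8:{1,2,4,8}  Σf=1+2+4+8=15
n=9: 9·1 3·3 1·9  f→[9+3+1]=13
d|10:{10,5,2,1}  Σf=10+5+2+1=18
n=11: 11·1 1·11  f→[11+1]=12
n=12: 1·12 2·6 3·4 4·3 6·2 12·1  f→[1+2+3+4+6+12]=28

12, 8, 15, 13, 18, 12, 28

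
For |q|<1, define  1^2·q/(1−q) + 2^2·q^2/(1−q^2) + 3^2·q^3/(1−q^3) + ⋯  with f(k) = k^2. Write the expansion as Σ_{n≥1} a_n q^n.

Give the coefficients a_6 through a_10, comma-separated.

50, 50, 85, 91, 130

[q^6] f(1)=1,f(2)=4,f(3)=9,f(6)=36 ⇒ 50
n=7: 1·7 7·1  f→[1+49]=50
n=8: 1·8 2·4 4·2 8·1  f→[1+4+16+64]=85
n=9: 1·9 3·3 9·1  f→[1+9+81]=91
[q^10] f(1)=1,f(2)=4,f(5)=25,f(10)=100 ⇒ 130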